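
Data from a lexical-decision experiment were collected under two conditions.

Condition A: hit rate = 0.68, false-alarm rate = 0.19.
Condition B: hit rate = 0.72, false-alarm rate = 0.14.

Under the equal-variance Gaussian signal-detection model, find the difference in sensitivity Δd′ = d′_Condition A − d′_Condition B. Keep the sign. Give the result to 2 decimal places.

Condition A: z(0.68) = 0.468, z(0.19) = -0.878, d' = 1.346
Condition B: z(0.72) = 0.583, z(0.14) = -1.080, d' = 1.663
Δd' = d'_Condition A − d'_Condition B = 1.346 − 1.663 = -0.317
Condition B has the higher sensitivity.

Δd′ = -0.32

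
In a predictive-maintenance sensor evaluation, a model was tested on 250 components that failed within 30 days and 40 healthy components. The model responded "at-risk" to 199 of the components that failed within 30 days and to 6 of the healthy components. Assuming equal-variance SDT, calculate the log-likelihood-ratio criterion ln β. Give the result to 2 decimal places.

H = 199/250 = 0.7960
FA = 6/40 = 0.1500
Φ⁻¹(H) = Φ⁻¹(0.7960) = 0.827
Φ⁻¹(FA) = Φ⁻¹(0.1500) = -1.036
ln β = −½·[z(H)² − z(FA)²] = −0.5 × (0.684 − 1.073) = 0.1945

ln β = 0.19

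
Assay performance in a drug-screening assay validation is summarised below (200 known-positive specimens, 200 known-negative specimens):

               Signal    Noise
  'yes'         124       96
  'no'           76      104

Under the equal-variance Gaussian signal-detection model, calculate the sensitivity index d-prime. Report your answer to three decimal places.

d-prime = 0.356

H = 124/200 = 0.6200
FA = 96/200 = 0.4800
Φ⁻¹(H) = 0.3055
Φ⁻¹(FA) = -0.0502
d' = z(H) − z(FA) = 0.3055 − (-0.0502) = 0.3557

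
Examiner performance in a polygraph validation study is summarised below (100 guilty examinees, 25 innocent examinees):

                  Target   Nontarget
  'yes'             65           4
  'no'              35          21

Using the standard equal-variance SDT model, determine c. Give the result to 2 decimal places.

H = 65/100 = 0.6500
FA = 4/25 = 0.1600
z(H) = z(0.6500) = 0.385
z(FA) = z(0.1600) = -0.994
c = −½·[z(H) + z(FA)] = −0.5 × (0.385 + (-0.994)) = 0.3045

c = 0.30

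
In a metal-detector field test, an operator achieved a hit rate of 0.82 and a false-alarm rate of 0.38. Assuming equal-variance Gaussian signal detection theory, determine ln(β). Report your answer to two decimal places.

z(H) = 0.915
z(FA) = -0.305
ln β = −½·[z(H)² − z(FA)²] = −0.5 × (0.837 − 0.093) = -0.372

ln β = -0.37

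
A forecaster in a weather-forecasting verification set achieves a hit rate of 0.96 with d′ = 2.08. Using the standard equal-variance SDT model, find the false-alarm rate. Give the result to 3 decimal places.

false-alarm rate = 0.371

z(hit rate) = z(0.96) = 1.7507
z(FA) = z(H) − d' = 1.7507 − 2.08 = -0.3293
false-alarm rate = Φ(-0.3293) = 0.3710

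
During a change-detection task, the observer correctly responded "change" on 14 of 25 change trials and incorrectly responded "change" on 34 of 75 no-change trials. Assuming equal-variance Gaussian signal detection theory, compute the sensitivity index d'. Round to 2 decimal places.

H = 14/25 = 0.5600
FA = 34/75 = 0.4533
Φ⁻¹(H) = Φ⁻¹(0.5600) = 0.151
Φ⁻¹(FA) = Φ⁻¹(0.4533) = -0.117
d' = z(H) − z(FA) = 0.151 − (-0.117) = 0.268

d' = 0.27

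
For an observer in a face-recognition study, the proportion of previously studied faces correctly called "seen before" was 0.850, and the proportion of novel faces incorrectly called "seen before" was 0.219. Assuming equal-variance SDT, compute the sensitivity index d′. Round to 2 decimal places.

d′ = 1.81

Φ⁻¹(H) = Φ⁻¹(0.850) = 1.0364
Φ⁻¹(FA) = Φ⁻¹(0.219) = -0.7756
d' = z(H) − z(FA) = 1.0364 − (-0.7756) = 1.8120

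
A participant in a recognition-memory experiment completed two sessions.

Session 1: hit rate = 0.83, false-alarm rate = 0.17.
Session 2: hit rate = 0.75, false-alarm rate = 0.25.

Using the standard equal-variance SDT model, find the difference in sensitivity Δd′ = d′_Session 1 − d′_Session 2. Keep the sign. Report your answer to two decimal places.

Δd′ = 0.56

Session 1: z(0.83) = 0.954, z(0.17) = -0.954, d' = 1.908
Session 2: z(0.75) = 0.674, z(0.25) = -0.674, d' = 1.348
Δd' = d'_Session 1 − d'_Session 2 = 1.908 − 1.348 = 0.560
Session 1 has the higher sensitivity.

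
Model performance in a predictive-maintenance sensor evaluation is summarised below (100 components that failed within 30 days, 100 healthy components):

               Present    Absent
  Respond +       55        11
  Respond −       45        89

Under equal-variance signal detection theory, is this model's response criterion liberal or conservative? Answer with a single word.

z(H) = 0.126, z(FA) = -1.227
c = −½·(z(H) + z(FA)) = 0.5505
c > 0 → conservative criterion (biased toward responding “no”).

conservative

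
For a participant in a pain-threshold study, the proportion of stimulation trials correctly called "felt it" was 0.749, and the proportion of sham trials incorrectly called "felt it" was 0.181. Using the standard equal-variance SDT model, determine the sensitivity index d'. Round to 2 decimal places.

d' = 1.58

z(H) = 0.671
z(FA) = -0.912
d' = z(H) − z(FA) = 0.671 − (-0.912) = 1.583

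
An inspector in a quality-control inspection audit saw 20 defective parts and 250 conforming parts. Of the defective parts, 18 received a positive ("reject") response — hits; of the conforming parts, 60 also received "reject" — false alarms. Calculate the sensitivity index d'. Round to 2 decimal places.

H = 18/20 = 0.9000
FA = 60/250 = 0.2400
z(H) = 1.2816
z(FA) = -0.7063
d' = z(H) − z(FA) = 1.2816 − (-0.7063) = 1.9879

d' = 1.99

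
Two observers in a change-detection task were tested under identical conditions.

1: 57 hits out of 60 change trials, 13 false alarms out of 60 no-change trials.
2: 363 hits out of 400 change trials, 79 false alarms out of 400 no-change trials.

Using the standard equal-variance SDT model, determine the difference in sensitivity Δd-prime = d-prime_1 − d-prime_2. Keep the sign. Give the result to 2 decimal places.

1: z(0.9500) = 1.645, z(0.2167) = -0.783, d' = 2.428
2: z(0.9075) = 1.326, z(0.1975) = -0.851, d' = 2.177
Δd' = d'_1 − d'_2 = 2.428 − 2.177 = 0.251
1 has the higher sensitivity.

Δd-prime = 0.25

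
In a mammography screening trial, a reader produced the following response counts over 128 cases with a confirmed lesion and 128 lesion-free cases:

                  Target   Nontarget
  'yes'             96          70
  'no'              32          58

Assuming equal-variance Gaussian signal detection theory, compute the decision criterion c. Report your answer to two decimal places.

H = 96/128 = 0.7500
FA = 70/128 = 0.5469
z(0.7500) = 0.674, z(0.5469) = 0.118
c = −½·[z(H) + z(FA)] = −0.5 × (0.674 + 0.118) = -0.396
c < 0: the reader has a liberal response bias.

c = -0.40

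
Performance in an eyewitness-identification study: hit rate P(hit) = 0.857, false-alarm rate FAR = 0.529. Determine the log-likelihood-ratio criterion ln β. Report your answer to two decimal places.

ln β = -0.57

z(0.857) = 1.067, z(0.529) = 0.073
ln β = −½·[z(H)² − z(FA)²] = −0.5 × (1.138 − 0.005) = -0.5665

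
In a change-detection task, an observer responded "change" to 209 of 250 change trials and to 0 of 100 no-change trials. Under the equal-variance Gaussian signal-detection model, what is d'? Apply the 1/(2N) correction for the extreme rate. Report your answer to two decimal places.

The false-alarm rate is 0/100 = 0, so apply the 1/(2N) correction: FA → 1/(2·100) = 0.00500.
z(H) = z(0.83600) = 0.978
z(FA) = z(0.00500) = -2.576
d' = 0.978 − (-2.576) = 3.554

d' = 3.55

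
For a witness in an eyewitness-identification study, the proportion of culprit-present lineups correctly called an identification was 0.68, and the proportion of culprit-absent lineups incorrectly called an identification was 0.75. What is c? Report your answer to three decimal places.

z(H) = 0.4677
z(FA) = 0.6745
c = −½·[z(H) + z(FA)] = −0.5 × (0.4677 + 0.6745) = -0.5711

c = -0.571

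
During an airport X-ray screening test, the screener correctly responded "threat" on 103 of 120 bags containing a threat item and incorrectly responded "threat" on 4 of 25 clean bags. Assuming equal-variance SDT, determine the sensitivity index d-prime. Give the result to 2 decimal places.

d-prime = 2.07

H = 103/120 = 0.8583
FA = 4/25 = 0.1600
Φ⁻¹(H) = 1.0727
Φ⁻¹(FA) = -0.9945
d' = z(H) − z(FA) = 1.0727 − (-0.9945) = 2.0672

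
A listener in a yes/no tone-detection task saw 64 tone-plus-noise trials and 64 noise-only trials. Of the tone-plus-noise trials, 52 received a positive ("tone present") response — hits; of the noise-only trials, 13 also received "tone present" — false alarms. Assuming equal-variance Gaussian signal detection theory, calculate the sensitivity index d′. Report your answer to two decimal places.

H = 52/64 = 0.8125
FA = 13/64 = 0.2031
z(H) = 0.887
z(FA) = -0.831
d' = z(H) − z(FA) = 0.887 − (-0.831) = 1.718

d′ = 1.72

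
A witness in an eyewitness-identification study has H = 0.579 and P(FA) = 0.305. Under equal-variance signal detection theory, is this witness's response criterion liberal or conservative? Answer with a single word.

z(H) = 0.199, z(FA) = -0.510
c = −½·(z(H) + z(FA)) = 0.1555
c > 0 → conservative criterion (biased toward responding “no”).

conservative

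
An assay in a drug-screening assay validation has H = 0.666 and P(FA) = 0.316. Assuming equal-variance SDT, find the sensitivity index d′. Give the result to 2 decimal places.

z(H) = z(0.666) = 0.4289
z(FA) = z(0.316) = -0.4789
d' = z(H) − z(FA) = 0.4289 − (-0.4789) = 0.9078

d′ = 0.91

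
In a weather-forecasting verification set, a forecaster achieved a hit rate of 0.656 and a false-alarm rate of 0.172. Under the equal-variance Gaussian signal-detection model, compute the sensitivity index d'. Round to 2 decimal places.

d' = 1.35

z(0.656) = 0.4016, z(0.172) = -0.9463
d' = z(H) − z(FA) = 0.4016 − (-0.9463) = 1.3479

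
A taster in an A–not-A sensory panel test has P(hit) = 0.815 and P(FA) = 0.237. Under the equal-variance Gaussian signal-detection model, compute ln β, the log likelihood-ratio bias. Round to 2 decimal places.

Φ⁻¹(0.815) = 0.896, Φ⁻¹(0.237) = -0.716
ln β = −½·[z(H)² − z(FA)²] = −0.5 × (0.803 − 0.513) = -0.145

ln β = -0.15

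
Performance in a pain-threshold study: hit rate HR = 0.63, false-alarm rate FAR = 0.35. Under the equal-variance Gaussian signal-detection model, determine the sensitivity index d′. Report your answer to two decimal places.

z(0.63) = 0.3319, z(0.35) = -0.3853
d' = z(H) − z(FA) = 0.3319 − (-0.3853) = 0.7172

d′ = 0.72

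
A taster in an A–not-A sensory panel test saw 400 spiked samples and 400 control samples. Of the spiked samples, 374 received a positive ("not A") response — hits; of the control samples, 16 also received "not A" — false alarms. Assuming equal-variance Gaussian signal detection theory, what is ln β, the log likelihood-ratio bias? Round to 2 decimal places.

ln β = 0.39

H = 374/400 = 0.9350
FA = 16/400 = 0.0400
z(H) = 1.514
z(FA) = -1.751
ln β = −½·[z(H)² − z(FA)²] = −0.5 × (2.292 − 3.066) = 0.387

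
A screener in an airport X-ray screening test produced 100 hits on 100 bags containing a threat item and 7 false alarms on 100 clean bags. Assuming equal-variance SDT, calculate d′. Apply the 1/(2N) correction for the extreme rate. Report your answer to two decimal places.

d′ = 4.05

The hit rate is 100/100 = 1, so apply the 1/(2N) correction: H → 1 − 1/(2·100) = 0.99500.
z(H) = z(0.99500) = 2.576
z(FA) = z(0.07000) = -1.476
d' = 2.576 − (-1.476) = 4.052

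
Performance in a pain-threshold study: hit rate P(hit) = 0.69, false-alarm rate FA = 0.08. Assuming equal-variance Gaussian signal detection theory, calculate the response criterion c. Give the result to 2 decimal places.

c = 0.45

Φ⁻¹(H) = 0.4959
Φ⁻¹(FA) = -1.4051
c = −½·[z(H) + z(FA)] = −0.5 × (0.4959 + (-1.4051)) = 0.4546
c > 0: the participant has a conservative response bias.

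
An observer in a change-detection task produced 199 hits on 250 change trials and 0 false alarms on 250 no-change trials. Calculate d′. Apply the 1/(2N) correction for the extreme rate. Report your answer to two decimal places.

The false-alarm rate is 0/250 = 0, so apply the 1/(2N) correction: FA → 1/(2·250) = 0.00200.
z(H) = z(0.79600) = 0.827
z(FA) = z(0.00200) = -2.878
d' = 0.827 − (-2.878) = 3.705

d′ = 3.71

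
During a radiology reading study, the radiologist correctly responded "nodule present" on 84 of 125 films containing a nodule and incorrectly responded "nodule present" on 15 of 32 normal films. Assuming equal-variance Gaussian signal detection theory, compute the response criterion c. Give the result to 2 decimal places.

H = 84/125 = 0.6720
FA = 15/32 = 0.4688
z(0.6720) = 0.445, z(0.4688) = -0.078
c = −½·[z(H) + z(FA)] = −0.5 × (0.445 + (-0.078)) = -0.1835

c = -0.18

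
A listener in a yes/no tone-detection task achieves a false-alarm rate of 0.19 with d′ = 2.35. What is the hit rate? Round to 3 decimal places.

hit rate = 0.930

z(false-alarm rate) = z(0.19) = -0.8779
z(H) = z(FA) + d' = -0.8779 + 2.35 = 1.4721
hit rate = Φ(1.4721) = 0.9295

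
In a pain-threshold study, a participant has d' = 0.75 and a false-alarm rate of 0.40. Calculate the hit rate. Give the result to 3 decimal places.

hit rate = 0.690

z(false-alarm rate) = z(0.40) = -0.2533
z(H) = z(FA) + d' = -0.2533 + 0.75 = 0.4967
hit rate = Φ(0.4967) = 0.6903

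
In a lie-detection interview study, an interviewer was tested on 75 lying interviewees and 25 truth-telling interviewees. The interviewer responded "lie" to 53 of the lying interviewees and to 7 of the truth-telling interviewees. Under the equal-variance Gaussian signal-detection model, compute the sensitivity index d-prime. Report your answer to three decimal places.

d-prime = 1.127

H = 53/75 = 0.7067
FA = 7/25 = 0.2800
z(H) = z(0.7067) = 0.5438
z(FA) = z(0.2800) = -0.5828
d' = z(H) − z(FA) = 0.5438 − (-0.5828) = 1.1266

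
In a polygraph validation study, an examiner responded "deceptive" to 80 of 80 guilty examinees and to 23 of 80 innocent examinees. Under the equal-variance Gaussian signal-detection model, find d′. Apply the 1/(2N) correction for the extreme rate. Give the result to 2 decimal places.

d′ = 3.06

The hit rate is 80/80 = 1, so apply the 1/(2N) correction: H → 1 − 1/(2·80) = 0.99375.
z(H) = z(0.99375) = 2.498
z(FA) = z(0.28750) = -0.561
d' = 2.498 − (-0.561) = 3.059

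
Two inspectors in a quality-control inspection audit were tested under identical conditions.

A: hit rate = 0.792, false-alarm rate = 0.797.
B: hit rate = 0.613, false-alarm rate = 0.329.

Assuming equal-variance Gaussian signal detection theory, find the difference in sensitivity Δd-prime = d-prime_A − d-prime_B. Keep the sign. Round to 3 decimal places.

A: z(0.792) = 0.8134, z(0.797) = 0.8310, d' = -0.0176
B: z(0.613) = 0.2871, z(0.329) = -0.4427, d' = 0.7298
Δd' = d'_A − d'_B = -0.0176 − 0.7298 = -0.7474
B has the higher sensitivity.

Δd-prime = -0.747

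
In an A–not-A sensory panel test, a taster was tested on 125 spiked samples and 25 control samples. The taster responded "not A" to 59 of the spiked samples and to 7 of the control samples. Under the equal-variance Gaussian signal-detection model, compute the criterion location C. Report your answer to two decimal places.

C = 0.33

H = 59/125 = 0.4720
FA = 7/25 = 0.2800
z(H) = z(0.4720) = -0.0702
z(FA) = z(0.2800) = -0.5828
c = −½·[z(H) + z(FA)] = −0.5 × (-0.0702 + (-0.5828)) = 0.3265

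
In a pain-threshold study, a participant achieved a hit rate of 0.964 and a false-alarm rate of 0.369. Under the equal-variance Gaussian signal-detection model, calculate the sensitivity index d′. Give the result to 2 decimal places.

d′ = 2.13

Φ⁻¹(0.964) = 1.799, Φ⁻¹(0.369) = -0.335
d' = z(H) − z(FA) = 1.799 − (-0.335) = 2.134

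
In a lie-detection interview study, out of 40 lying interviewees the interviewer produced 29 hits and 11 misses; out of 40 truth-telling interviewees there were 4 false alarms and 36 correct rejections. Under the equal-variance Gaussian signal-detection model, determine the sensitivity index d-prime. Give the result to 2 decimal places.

H = 29/40 = 0.7250
FA = 4/40 = 0.1000
z(H) = 0.5978
z(FA) = -1.2816
d' = z(H) − z(FA) = 0.5978 − (-1.2816) = 1.8794

d-prime = 1.88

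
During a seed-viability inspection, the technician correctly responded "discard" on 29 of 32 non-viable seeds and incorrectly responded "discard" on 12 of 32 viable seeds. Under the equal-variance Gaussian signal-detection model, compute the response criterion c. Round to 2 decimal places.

c = -0.50

H = 29/32 = 0.9062
FA = 12/32 = 0.3750
z(H) = z(0.9062) = 1.3177
z(FA) = z(0.3750) = -0.3186
c = −½·[z(H) + z(FA)] = −0.5 × (1.3177 + (-0.3186)) = -0.49955
c < 0: the technician has a liberal response bias.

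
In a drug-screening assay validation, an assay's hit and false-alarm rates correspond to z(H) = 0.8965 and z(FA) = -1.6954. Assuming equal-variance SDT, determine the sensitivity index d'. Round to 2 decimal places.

d' = 2.59

d' = z(H) − z(FA) = 0.8965 − (-1.6954) = 2.5919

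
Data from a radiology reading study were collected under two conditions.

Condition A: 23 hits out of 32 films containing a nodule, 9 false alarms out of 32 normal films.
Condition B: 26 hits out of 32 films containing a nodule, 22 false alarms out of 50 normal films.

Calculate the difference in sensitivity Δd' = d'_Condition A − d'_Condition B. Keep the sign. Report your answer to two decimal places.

Condition A: z(0.7188) = 0.579, z(0.2812) = -0.579, d' = 1.158
Condition B: z(0.8125) = 0.887, z(0.4400) = -0.151, d' = 1.038
Δd' = d'_Condition A − d'_Condition B = 1.158 − 1.038 = 0.120
Condition A has the higher sensitivity.

Δd' = 0.12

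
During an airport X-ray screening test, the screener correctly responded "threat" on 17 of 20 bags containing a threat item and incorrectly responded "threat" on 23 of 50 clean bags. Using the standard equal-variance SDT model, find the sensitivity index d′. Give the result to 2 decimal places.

H = 17/20 = 0.8500
FA = 23/50 = 0.4600
z(0.8500) = 1.0364, z(0.4600) = -0.1004
d' = z(H) − z(FA) = 1.0364 − (-0.1004) = 1.1368

d′ = 1.14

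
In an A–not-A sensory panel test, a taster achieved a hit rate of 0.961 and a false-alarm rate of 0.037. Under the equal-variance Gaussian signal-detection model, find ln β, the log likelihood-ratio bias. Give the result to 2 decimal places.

ln β = 0.04

z(H) = 1.762
z(FA) = -1.787
ln β = −½·[z(H)² − z(FA)²] = −0.5 × (3.105 − 3.193) = 0.044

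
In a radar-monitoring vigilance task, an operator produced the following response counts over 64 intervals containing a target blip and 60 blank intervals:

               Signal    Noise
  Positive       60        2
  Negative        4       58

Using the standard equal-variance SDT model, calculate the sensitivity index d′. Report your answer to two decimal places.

H = 60/64 = 0.9375
FA = 2/60 = 0.0333
Φ⁻¹(H) = Φ⁻¹(0.9375) = 1.5341
Φ⁻¹(FA) = Φ⁻¹(0.0333) = -1.8344
d' = z(H) − z(FA) = 1.5341 − (-1.8344) = 3.3685

d′ = 3.37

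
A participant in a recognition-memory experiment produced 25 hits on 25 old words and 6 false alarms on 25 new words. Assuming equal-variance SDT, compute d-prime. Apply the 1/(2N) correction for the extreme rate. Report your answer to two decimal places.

The hit rate is 25/25 = 1, so apply the 1/(2N) correction: H → 1 − 1/(2·25) = 0.98000.
z(H) = z(0.98000) = 2.054
z(FA) = z(0.24000) = -0.706
d' = 2.054 − (-0.706) = 2.760

d-prime = 2.76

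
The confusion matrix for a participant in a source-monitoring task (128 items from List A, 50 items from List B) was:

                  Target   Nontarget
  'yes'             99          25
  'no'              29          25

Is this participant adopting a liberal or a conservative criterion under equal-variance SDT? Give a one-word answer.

z(H) = 0.750, z(FA) = 0.000
c = −½·(z(H) + z(FA)) = -0.375
c < 0 → liberal criterion (biased toward responding “yes”).

liberal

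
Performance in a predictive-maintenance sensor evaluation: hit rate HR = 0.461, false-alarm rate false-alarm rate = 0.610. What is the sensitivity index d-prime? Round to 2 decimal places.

d-prime = -0.38

Φ⁻¹(0.461) = -0.098, Φ⁻¹(0.610) = 0.279
d' = z(H) − z(FA) = -0.098 − 0.279 = -0.377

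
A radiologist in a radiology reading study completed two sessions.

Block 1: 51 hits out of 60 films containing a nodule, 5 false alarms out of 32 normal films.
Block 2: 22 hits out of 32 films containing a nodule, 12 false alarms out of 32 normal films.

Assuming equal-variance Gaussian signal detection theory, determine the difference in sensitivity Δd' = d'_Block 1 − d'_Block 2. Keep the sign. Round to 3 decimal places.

Δd' = 1.239

Block 1: z(0.8500) = 1.0364, z(0.1562) = -1.0102, d' = 2.0466
Block 2: z(0.6875) = 0.4888, z(0.3750) = -0.3186, d' = 0.8074
Δd' = d'_Block 1 − d'_Block 2 = 2.0466 − 0.8074 = 1.2392
Block 1 has the higher sensitivity.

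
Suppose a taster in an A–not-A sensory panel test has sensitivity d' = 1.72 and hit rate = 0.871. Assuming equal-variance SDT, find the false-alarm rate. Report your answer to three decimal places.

false-alarm rate = 0.278

z(hit rate) = z(0.871) = 1.1311
z(FA) = z(H) − d' = 1.1311 − 1.72 = -0.5889
false-alarm rate = Φ(-0.5889) = 0.2780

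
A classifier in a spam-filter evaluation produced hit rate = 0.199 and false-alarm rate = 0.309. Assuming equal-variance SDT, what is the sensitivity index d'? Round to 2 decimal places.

Φ⁻¹(0.199) = -0.8452, Φ⁻¹(0.309) = -0.4987
d' = z(H) − z(FA) = -0.8452 − (-0.4987) = -0.3465

d' = -0.35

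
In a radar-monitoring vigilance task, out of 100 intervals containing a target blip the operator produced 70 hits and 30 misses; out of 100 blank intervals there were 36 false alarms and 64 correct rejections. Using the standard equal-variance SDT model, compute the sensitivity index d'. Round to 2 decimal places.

d' = 0.88

H = 70/100 = 0.7000
FA = 36/100 = 0.3600
z(H) = 0.5244
z(FA) = -0.3585
d' = z(H) − z(FA) = 0.5244 − (-0.3585) = 0.8829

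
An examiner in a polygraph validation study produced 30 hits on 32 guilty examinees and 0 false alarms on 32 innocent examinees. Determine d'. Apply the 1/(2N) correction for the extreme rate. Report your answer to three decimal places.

d' = 3.688

The false-alarm rate is 0/32 = 0, so apply the 1/(2N) correction: FA → 1/(2·32) = 0.01562.
z(H) = z(0.93750) = 1.5341
z(FA) = z(0.01562) = -2.1540
d' = 1.5341 − (-2.1540) = 3.6881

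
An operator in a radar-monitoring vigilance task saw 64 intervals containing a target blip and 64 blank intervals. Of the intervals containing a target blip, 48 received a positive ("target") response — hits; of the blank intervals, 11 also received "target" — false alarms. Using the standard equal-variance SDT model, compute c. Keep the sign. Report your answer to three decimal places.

H = 48/64 = 0.7500
FA = 11/64 = 0.1719
z(0.7500) = 0.6745, z(0.1719) = -0.9467
c = −½·[z(H) + z(FA)] = −0.5 × (0.6745 + (-0.9467)) = 0.1361
c > 0: the operator has a conservative response bias.

c = 0.136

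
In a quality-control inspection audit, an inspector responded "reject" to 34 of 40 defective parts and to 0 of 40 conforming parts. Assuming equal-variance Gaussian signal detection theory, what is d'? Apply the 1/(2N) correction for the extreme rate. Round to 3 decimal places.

The false-alarm rate is 0/40 = 0, so apply the 1/(2N) correction: FA → 1/(2·40) = 0.01250.
z(H) = z(0.85000) = 1.0364
z(FA) = z(0.01250) = -2.2414
d' = 1.0364 − (-2.2414) = 3.2778

d' = 3.278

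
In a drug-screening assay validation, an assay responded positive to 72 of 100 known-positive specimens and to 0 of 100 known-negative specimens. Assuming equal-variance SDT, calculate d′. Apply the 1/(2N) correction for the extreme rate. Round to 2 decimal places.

The false-alarm rate is 0/100 = 0, so apply the 1/(2N) correction: FA → 1/(2·100) = 0.00500.
z(H) = z(0.72000) = 0.583
z(FA) = z(0.00500) = -2.576
d' = 0.583 − (-2.576) = 3.159

d′ = 3.16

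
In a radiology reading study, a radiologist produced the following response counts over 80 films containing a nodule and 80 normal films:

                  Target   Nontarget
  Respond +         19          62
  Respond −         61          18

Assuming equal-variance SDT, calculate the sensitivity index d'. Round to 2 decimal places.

H = 19/80 = 0.2375
FA = 62/80 = 0.7750
Φ⁻¹(0.2375) = -0.7144, Φ⁻¹(0.7750) = 0.7554
d' = z(H) − z(FA) = -0.7144 − 0.7554 = -1.4698

d' = -1.47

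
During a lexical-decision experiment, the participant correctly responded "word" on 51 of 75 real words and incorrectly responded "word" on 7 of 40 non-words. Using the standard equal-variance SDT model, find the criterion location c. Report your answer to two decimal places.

H = 51/75 = 0.6800
FA = 7/40 = 0.1750
z(H) = z(0.6800) = 0.468
z(FA) = z(0.1750) = -0.935
c = −½·[z(H) + z(FA)] = −0.5 × (0.468 + (-0.935)) = 0.2335
c > 0: the participant has a conservative response bias.

c = 0.23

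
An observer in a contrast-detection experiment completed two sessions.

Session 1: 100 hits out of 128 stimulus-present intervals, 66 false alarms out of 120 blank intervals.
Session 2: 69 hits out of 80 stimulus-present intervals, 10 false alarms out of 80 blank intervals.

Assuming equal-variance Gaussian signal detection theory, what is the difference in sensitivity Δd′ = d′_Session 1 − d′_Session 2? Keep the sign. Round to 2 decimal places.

Session 1: z(0.7812) = 0.776, z(0.5500) = 0.126, d' = 0.650
Session 2: z(0.8625) = 1.092, z(0.1250) = -1.150, d' = 2.242
Δd' = d'_Session 1 − d'_Session 2 = 0.650 − 2.242 = -1.592
Session 2 has the higher sensitivity.

Δd′ = -1.59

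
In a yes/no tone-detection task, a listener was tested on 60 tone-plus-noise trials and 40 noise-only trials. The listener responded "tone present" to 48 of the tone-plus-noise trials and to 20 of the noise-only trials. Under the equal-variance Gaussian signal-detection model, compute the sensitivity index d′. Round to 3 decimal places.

H = 48/60 = 0.8000
FA = 20/40 = 0.5000
z(H) = z(0.8000) = 0.8416
z(FA) = z(0.5000) = 0.0000
d' = z(H) − z(FA) = 0.8416 − 0.0000 = 0.8416

d′ = 0.842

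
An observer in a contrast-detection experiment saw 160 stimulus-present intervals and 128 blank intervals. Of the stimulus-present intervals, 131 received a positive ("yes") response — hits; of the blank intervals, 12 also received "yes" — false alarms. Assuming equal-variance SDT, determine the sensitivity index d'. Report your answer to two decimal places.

H = 131/160 = 0.8187
FA = 12/128 = 0.0938
z(0.8187) = 0.910, z(0.0938) = -1.318
d' = z(H) − z(FA) = 0.910 − (-1.318) = 2.228

d' = 2.23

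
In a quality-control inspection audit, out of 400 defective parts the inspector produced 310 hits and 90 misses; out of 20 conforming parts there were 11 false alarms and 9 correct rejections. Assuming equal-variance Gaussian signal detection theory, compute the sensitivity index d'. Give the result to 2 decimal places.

d' = 0.63

H = 310/400 = 0.7750
FA = 11/20 = 0.5500
z(H) = 0.7554
z(FA) = 0.1257
d' = z(H) − z(FA) = 0.7554 − 0.1257 = 0.6297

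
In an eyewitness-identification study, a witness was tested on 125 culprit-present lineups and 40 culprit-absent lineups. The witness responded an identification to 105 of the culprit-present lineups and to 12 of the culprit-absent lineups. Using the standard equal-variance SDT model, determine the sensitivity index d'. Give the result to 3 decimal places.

H = 105/125 = 0.8400
FA = 12/40 = 0.3000
z(0.8400) = 0.9945, z(0.3000) = -0.5244
d' = z(H) − z(FA) = 0.9945 − (-0.5244) = 1.5189

d' = 1.519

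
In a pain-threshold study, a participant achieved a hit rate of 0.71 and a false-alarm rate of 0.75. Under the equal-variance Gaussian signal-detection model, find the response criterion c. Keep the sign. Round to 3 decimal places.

c = -0.614

z(H) = z(0.71) = 0.5534
z(FA) = z(0.75) = 0.6745
c = −½·[z(H) + z(FA)] = −0.5 × (0.5534 + 0.6745) = -0.61395
c < 0: the participant has a liberal response bias.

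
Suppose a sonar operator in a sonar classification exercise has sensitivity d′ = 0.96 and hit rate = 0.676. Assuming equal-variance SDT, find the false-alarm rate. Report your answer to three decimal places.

z(hit rate) = z(0.676) = 0.4565
z(FA) = z(H) − d' = 0.4565 − 0.96 = -0.5035
false-alarm rate = Φ(-0.5035) = 0.3073

false-alarm rate = 0.307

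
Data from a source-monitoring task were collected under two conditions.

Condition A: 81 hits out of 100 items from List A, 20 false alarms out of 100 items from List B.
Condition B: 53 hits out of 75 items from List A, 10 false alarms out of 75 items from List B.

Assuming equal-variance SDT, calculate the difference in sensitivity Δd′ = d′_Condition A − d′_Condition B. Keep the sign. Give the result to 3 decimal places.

Δd′ = 0.065

Condition A: z(0.8100) = 0.8779, z(0.2000) = -0.8416, d' = 1.7195
Condition B: z(0.7067) = 0.5438, z(0.1333) = -1.1109, d' = 1.6547
Δd' = d'_Condition A − d'_Condition B = 1.7195 − 1.6547 = 0.0648
Condition A has the higher sensitivity.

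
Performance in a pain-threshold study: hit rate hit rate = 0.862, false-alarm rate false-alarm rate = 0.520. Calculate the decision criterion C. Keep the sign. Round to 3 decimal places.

Φ⁻¹(0.862) = 1.0893, Φ⁻¹(0.520) = 0.0502
c = −½·[z(H) + z(FA)] = −0.5 × (1.0893 + 0.0502) = -0.56975
c < 0: the participant has a liberal response bias.

C = -0.570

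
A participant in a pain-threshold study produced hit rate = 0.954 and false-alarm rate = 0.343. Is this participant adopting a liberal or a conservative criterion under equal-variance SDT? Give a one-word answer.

liberal

z(H) = 1.685, z(FA) = -0.404
c = −½·(z(H) + z(FA)) = -0.6405
c < 0 → liberal criterion (biased toward responding “yes”).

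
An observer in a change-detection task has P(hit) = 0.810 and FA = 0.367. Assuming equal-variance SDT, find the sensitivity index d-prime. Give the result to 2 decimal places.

Φ⁻¹(H) = 0.878
Φ⁻¹(FA) = -0.340
d' = z(H) − z(FA) = 0.878 − (-0.340) = 1.218

d-prime = 1.22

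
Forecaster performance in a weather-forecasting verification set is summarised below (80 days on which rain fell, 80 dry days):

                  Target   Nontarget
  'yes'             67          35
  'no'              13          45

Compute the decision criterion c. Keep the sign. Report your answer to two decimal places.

c = -0.41

H = 67/80 = 0.8375
FA = 35/80 = 0.4375
z(0.8375) = 0.9842, z(0.4375) = -0.1573
c = −½·[z(H) + z(FA)] = −0.5 × (0.9842 + (-0.1573)) = -0.41345
c < 0: the forecaster has a liberal response bias.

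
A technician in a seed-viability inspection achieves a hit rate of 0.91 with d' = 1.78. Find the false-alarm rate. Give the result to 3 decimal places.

z(hit rate) = z(0.91) = 1.3408
z(FA) = z(H) − d' = 1.3408 − 1.78 = -0.4392
false-alarm rate = Φ(-0.4392) = 0.3303

false-alarm rate = 0.330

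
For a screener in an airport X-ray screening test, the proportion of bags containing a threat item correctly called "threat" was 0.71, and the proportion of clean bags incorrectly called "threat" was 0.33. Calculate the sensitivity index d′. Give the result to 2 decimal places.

d′ = 0.99

z(H) = 0.5534
z(FA) = -0.4399
d' = z(H) − z(FA) = 0.5534 − (-0.4399) = 0.9933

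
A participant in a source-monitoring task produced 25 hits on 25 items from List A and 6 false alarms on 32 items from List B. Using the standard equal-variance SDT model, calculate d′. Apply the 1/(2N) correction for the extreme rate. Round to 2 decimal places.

The hit rate is 25/25 = 1, so apply the 1/(2N) correction: H → 1 − 1/(2·25) = 0.98000.
z(H) = z(0.98000) = 2.054
z(FA) = z(0.18750) = -0.887
d' = 2.054 − (-0.887) = 2.941

d′ = 2.94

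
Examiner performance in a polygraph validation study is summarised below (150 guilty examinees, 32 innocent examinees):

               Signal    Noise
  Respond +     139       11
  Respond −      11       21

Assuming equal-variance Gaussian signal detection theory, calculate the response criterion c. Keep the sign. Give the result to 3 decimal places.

c = -0.525

H = 139/150 = 0.9267
FA = 11/32 = 0.3438
Φ⁻¹(0.9267) = 1.4516, Φ⁻¹(0.3438) = -0.4021
c = −½·[z(H) + z(FA)] = −0.5 × (1.4516 + (-0.4021)) = -0.52475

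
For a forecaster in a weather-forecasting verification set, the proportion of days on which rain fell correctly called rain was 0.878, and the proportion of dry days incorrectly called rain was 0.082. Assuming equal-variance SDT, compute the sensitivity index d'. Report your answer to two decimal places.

d' = 2.56

z(0.878) = 1.165, z(0.082) = -1.392
d' = z(H) − z(FA) = 1.165 − (-1.392) = 2.557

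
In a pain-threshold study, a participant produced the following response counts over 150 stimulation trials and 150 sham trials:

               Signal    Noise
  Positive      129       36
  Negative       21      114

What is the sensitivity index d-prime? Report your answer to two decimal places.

d-prime = 1.79

H = 129/150 = 0.8600
FA = 36/150 = 0.2400
z(H) = 1.0803
z(FA) = -0.7063
d' = z(H) − z(FA) = 1.0803 − (-0.7063) = 1.7866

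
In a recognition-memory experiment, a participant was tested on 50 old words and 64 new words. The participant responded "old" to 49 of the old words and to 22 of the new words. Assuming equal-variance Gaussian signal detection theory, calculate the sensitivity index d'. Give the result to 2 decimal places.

d' = 2.46

H = 49/50 = 0.9800
FA = 22/64 = 0.3438
z(H) = z(0.9800) = 2.0537
z(FA) = z(0.3438) = -0.4021
d' = z(H) − z(FA) = 2.0537 − (-0.4021) = 2.4558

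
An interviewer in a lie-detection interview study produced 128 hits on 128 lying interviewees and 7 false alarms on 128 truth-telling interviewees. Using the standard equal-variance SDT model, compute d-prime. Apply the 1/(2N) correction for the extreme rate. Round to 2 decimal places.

The hit rate is 128/128 = 1, so apply the 1/(2N) correction: H → 1 − 1/(2·128) = 0.99609.
z(H) = z(0.99609) = 2.660
z(FA) = z(0.05469) = -1.601
d' = 2.660 − (-1.601) = 4.261

d-prime = 4.26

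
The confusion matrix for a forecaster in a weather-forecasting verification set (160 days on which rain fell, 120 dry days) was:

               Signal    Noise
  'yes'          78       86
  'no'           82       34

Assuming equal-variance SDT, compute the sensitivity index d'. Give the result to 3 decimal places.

d' = -0.604

H = 78/160 = 0.4875
FA = 86/120 = 0.7167
Φ⁻¹(0.4875) = -0.0313, Φ⁻¹(0.7167) = 0.5731
d' = z(H) − z(FA) = -0.0313 − 0.5731 = -0.6044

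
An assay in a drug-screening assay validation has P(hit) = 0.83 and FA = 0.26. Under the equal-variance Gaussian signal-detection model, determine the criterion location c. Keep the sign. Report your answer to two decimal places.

c = -0.16

z(H) = z(0.83) = 0.9542
z(FA) = z(0.26) = -0.6433
c = −½·[z(H) + z(FA)] = −0.5 × (0.9542 + (-0.6433)) = -0.15545
c < 0: the assay has a liberal response bias.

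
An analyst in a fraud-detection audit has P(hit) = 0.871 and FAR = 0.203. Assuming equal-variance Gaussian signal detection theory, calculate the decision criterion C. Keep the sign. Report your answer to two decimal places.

C = -0.15

z(H) = z(0.871) = 1.131
z(FA) = z(0.203) = -0.831
c = −½·[z(H) + z(FA)] = −0.5 × (1.131 + (-0.831)) = -0.150
c < 0: the analyst has a liberal response bias.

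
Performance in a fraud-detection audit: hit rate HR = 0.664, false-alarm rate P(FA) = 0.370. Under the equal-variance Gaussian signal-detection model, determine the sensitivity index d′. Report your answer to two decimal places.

Φ⁻¹(H) = 0.423
Φ⁻¹(FA) = -0.332
d' = z(H) − z(FA) = 0.423 − (-0.332) = 0.755

d′ = 0.76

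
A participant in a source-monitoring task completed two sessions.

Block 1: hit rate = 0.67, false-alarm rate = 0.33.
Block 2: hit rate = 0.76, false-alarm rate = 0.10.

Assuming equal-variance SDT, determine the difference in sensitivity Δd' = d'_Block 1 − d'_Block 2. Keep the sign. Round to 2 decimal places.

Block 1: z(0.67) = 0.440, z(0.33) = -0.440, d' = 0.880
Block 2: z(0.76) = 0.706, z(0.10) = -1.282, d' = 1.988
Δd' = d'_Block 1 − d'_Block 2 = 0.880 − 1.988 = -1.108
Block 2 has the higher sensitivity.

Δd' = -1.11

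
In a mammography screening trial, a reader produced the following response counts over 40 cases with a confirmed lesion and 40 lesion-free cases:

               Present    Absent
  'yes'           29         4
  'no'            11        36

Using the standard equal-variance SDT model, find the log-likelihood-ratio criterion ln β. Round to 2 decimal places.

H = 29/40 = 0.7250
FA = 4/40 = 0.1000
z(H) = z(0.7250) = 0.598
z(FA) = z(0.1000) = -1.282
ln β = −½·[z(H)² − z(FA)²] = −0.5 × (0.358 − 1.644) = 0.643

ln β = 0.64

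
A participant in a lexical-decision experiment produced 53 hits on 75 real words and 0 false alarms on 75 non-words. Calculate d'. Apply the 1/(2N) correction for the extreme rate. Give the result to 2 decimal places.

d' = 3.02

The false-alarm rate is 0/75 = 0, so apply the 1/(2N) correction: FA → 1/(2·75) = 0.00667.
z(H) = z(0.70667) = 0.544
z(FA) = z(0.00667) = -2.475
d' = 0.544 − (-2.475) = 3.019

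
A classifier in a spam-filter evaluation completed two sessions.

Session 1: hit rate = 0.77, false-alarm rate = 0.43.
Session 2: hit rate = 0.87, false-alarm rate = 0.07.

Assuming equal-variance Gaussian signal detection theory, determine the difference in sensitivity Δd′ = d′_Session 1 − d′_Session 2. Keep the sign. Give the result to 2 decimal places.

Δd′ = -1.69

Session 1: z(0.77) = 0.739, z(0.43) = -0.176, d' = 0.915
Session 2: z(0.87) = 1.126, z(0.07) = -1.476, d' = 2.602
Δd' = d'_Session 1 − d'_Session 2 = 0.915 − 2.602 = -1.687
Session 2 has the higher sensitivity.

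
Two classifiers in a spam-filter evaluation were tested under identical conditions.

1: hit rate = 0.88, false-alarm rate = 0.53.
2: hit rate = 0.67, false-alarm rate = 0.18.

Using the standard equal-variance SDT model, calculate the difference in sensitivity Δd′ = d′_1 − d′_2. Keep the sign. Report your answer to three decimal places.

Δd′ = -0.256

1: z(0.88) = 1.1750, z(0.53) = 0.0753, d' = 1.0997
2: z(0.67) = 0.4399, z(0.18) = -0.9154, d' = 1.3553
Δd' = d'_1 − d'_2 = 1.0997 − 1.3553 = -0.2556
2 has the higher sensitivity.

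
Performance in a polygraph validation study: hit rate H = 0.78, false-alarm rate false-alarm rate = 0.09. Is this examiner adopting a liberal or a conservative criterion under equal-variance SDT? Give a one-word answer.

conservative

z(H) = 0.772, z(FA) = -1.341
c = −½·(z(H) + z(FA)) = 0.2845
c > 0 → conservative criterion (biased toward responding “no”).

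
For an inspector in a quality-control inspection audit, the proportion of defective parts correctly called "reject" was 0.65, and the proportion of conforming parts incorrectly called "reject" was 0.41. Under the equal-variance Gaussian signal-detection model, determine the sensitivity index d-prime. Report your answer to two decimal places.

z(H) = 0.385
z(FA) = -0.228
d' = z(H) − z(FA) = 0.385 − (-0.228) = 0.613

d-prime = 0.61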